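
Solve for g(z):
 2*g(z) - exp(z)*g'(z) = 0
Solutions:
 g(z) = C1*exp(-2*exp(-z))


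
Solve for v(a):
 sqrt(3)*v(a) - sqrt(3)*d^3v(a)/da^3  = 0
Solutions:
 v(a) = C3*exp(a) + (C1*sin(sqrt(3)*a/2) + C2*cos(sqrt(3)*a/2))*exp(-a/2)


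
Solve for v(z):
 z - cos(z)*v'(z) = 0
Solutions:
 v(z) = C1 + Integral(z/cos(z), z)


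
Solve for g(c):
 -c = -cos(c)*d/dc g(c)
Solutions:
 g(c) = C1 + Integral(c/cos(c), c)


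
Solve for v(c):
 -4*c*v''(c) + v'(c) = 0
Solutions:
 v(c) = C1 + C2*c^(5/4)


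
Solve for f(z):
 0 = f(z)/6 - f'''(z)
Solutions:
 f(z) = C3*exp(6^(2/3)*z/6) + (C1*sin(2^(2/3)*3^(1/6)*z/4) + C2*cos(2^(2/3)*3^(1/6)*z/4))*exp(-6^(2/3)*z/12)


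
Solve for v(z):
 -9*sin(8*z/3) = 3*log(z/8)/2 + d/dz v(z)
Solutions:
 v(z) = C1 - 3*z*log(z)/2 + 3*z/2 + 9*z*log(2)/2 + 27*cos(8*z/3)/8


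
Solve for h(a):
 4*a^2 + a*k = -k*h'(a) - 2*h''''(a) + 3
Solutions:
 h(a) = C1 + C2*exp(2^(2/3)*a*(-k)^(1/3)/2) + C3*exp(2^(2/3)*a*(-k)^(1/3)*(-1 + sqrt(3)*I)/4) + C4*exp(-2^(2/3)*a*(-k)^(1/3)*(1 + sqrt(3)*I)/4) - 4*a^3/(3*k) - a^2/2 + 3*a/k


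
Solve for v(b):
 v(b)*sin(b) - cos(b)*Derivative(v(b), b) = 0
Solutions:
 v(b) = C1/cos(b)


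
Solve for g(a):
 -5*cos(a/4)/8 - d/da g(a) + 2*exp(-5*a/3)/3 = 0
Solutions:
 g(a) = C1 - 5*sin(a/4)/2 - 2*exp(-5*a/3)/5


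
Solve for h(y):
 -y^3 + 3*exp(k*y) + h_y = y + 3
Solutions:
 h(y) = C1 + y^4/4 + y^2/2 + 3*y - 3*exp(k*y)/k


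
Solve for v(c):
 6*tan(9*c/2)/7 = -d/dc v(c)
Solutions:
 v(c) = C1 + 4*log(cos(9*c/2))/21


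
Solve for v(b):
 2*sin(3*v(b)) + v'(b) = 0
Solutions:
 v(b) = -acos((-C1 - exp(12*b))/(C1 - exp(12*b)))/3 + 2*pi/3
 v(b) = acos((-C1 - exp(12*b))/(C1 - exp(12*b)))/3


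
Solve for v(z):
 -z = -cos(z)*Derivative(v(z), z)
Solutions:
 v(z) = C1 + Integral(z/cos(z), z)


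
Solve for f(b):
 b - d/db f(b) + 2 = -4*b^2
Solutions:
 f(b) = C1 + 4*b^3/3 + b^2/2 + 2*b


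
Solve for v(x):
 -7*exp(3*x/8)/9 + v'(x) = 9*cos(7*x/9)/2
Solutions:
 v(x) = C1 + 56*exp(3*x/8)/27 + 81*sin(7*x/9)/14


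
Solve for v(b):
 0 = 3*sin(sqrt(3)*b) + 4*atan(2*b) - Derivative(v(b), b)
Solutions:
 v(b) = C1 + 4*b*atan(2*b) - log(4*b^2 + 1) - sqrt(3)*cos(sqrt(3)*b)


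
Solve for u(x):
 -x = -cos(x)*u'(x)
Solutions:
 u(x) = C1 + Integral(x/cos(x), x)


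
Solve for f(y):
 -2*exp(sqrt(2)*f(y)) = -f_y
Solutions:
 f(y) = sqrt(2)*(2*log(-1/(C1 + 2*y)) - log(2))/4


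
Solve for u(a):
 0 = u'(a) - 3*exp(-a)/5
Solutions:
 u(a) = C1 - 3*exp(-a)/5


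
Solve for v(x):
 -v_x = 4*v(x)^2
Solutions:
 v(x) = 1/(C1 + 4*x)


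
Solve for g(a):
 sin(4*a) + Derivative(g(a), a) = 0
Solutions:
 g(a) = C1 + cos(4*a)/4


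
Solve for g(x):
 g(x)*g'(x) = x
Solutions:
 g(x) = -sqrt(C1 + x^2)
 g(x) = sqrt(C1 + x^2)


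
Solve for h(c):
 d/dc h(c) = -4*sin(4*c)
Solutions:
 h(c) = C1 + cos(4*c)


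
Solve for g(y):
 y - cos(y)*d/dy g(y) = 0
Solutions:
 g(y) = C1 + Integral(y/cos(y), y)


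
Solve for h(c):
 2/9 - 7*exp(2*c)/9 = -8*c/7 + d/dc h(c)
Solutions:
 h(c) = C1 + 4*c^2/7 + 2*c/9 - 7*exp(2*c)/18


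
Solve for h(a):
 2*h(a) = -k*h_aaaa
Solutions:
 h(a) = C1*exp(-2^(1/4)*a*(-1/k)^(1/4)) + C2*exp(2^(1/4)*a*(-1/k)^(1/4)) + C3*exp(-2^(1/4)*I*a*(-1/k)^(1/4)) + C4*exp(2^(1/4)*I*a*(-1/k)^(1/4))


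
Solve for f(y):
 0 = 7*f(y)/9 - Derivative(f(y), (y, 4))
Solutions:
 f(y) = C1*exp(-sqrt(3)*7^(1/4)*y/3) + C2*exp(sqrt(3)*7^(1/4)*y/3) + C3*sin(sqrt(3)*7^(1/4)*y/3) + C4*cos(sqrt(3)*7^(1/4)*y/3)


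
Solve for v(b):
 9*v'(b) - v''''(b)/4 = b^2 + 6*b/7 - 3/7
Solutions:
 v(b) = C1 + C4*exp(6^(2/3)*b) + b^3/27 + b^2/21 - b/21 + (C2*sin(3*2^(2/3)*3^(1/6)*b/2) + C3*cos(3*2^(2/3)*3^(1/6)*b/2))*exp(-6^(2/3)*b/2)


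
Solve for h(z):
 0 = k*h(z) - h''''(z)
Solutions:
 h(z) = C1*exp(-k^(1/4)*z) + C2*exp(k^(1/4)*z) + C3*exp(-I*k^(1/4)*z) + C4*exp(I*k^(1/4)*z)


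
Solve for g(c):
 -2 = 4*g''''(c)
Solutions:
 g(c) = C1 + C2*c + C3*c^2 + C4*c^3 - c^4/48


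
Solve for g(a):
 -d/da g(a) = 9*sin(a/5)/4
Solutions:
 g(a) = C1 + 45*cos(a/5)/4


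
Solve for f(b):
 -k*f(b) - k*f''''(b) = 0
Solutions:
 f(b) = (C1*sin(sqrt(2)*b/2) + C2*cos(sqrt(2)*b/2))*exp(-sqrt(2)*b/2) + (C3*sin(sqrt(2)*b/2) + C4*cos(sqrt(2)*b/2))*exp(sqrt(2)*b/2)


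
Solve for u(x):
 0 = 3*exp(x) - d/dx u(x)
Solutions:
 u(x) = C1 + 3*exp(x)


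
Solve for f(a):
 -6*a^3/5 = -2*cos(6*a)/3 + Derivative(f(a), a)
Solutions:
 f(a) = C1 - 3*a^4/10 + sin(6*a)/9


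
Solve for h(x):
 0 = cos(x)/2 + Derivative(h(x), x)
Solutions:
 h(x) = C1 - sin(x)/2


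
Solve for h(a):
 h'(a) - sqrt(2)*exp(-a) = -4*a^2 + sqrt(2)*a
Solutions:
 h(a) = C1 - 4*a^3/3 + sqrt(2)*a^2/2 - sqrt(2)*exp(-a)


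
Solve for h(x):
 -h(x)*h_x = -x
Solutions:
 h(x) = -sqrt(C1 + x^2)
 h(x) = sqrt(C1 + x^2)


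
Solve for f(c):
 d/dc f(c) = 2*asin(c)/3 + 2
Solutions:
 f(c) = C1 + 2*c*asin(c)/3 + 2*c + 2*sqrt(1 - c^2)/3


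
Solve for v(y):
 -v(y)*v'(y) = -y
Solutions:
 v(y) = -sqrt(C1 + y^2)
 v(y) = sqrt(C1 + y^2)


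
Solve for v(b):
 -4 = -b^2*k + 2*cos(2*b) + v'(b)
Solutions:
 v(b) = C1 + b^3*k/3 - 4*b - sin(2*b)


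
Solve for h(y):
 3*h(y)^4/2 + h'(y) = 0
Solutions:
 h(y) = 2^(1/3)*(1/(C1 + 9*y))^(1/3)
 h(y) = 2^(1/3)*(-3^(2/3) - 3*3^(1/6)*I)*(1/(C1 + 3*y))^(1/3)/6
 h(y) = 2^(1/3)*(-3^(2/3) + 3*3^(1/6)*I)*(1/(C1 + 3*y))^(1/3)/6


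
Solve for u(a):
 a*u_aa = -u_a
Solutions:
 u(a) = C1 + C2*log(a)


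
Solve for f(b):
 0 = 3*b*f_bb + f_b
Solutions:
 f(b) = C1 + C2*b^(2/3)


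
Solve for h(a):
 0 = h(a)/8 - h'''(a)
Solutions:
 h(a) = C3*exp(a/2) + (C1*sin(sqrt(3)*a/4) + C2*cos(sqrt(3)*a/4))*exp(-a/4)


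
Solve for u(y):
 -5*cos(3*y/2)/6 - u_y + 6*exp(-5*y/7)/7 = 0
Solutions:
 u(y) = C1 - 5*sin(3*y/2)/9 - 6*exp(-5*y/7)/5


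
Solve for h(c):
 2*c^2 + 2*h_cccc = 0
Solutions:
 h(c) = C1 + C2*c + C3*c^2 + C4*c^3 - c^6/360


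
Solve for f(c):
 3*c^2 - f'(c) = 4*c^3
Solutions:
 f(c) = C1 - c^4 + c^3


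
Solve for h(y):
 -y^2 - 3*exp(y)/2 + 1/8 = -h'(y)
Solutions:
 h(y) = C1 + y^3/3 - y/8 + 3*exp(y)/2


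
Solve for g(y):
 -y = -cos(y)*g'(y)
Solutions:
 g(y) = C1 + Integral(y/cos(y), y)


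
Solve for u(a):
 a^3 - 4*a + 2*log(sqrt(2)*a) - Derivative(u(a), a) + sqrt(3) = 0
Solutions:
 u(a) = C1 + a^4/4 - 2*a^2 + 2*a*log(a) - 2*a + a*log(2) + sqrt(3)*a


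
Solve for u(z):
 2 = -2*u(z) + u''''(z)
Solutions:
 u(z) = C1*exp(-2^(1/4)*z) + C2*exp(2^(1/4)*z) + C3*sin(2^(1/4)*z) + C4*cos(2^(1/4)*z) - 1


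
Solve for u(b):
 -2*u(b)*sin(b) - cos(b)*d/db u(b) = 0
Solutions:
 u(b) = C1*cos(b)^2


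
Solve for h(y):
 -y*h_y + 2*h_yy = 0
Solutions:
 h(y) = C1 + C2*erfi(y/2)


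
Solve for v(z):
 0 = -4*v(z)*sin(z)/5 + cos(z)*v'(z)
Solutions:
 v(z) = C1/cos(z)^(4/5)


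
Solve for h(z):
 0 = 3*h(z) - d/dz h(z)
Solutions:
 h(z) = C1*exp(3*z)


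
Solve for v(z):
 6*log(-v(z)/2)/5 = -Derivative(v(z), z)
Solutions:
 5*Integral(1/(log(-_y) - log(2)), (_y, v(z)))/6 = C1 - z


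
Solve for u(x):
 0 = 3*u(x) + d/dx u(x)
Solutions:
 u(x) = C1*exp(-3*x)


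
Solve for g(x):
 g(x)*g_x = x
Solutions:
 g(x) = -sqrt(C1 + x^2)
 g(x) = sqrt(C1 + x^2)


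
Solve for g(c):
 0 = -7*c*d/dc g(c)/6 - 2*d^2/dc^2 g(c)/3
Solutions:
 g(c) = C1 + C2*erf(sqrt(14)*c/4)


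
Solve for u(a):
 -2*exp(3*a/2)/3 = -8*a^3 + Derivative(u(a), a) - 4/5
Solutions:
 u(a) = C1 + 2*a^4 + 4*a/5 - 4*exp(3*a/2)/9


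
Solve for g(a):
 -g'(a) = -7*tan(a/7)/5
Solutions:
 g(a) = C1 - 49*log(cos(a/7))/5


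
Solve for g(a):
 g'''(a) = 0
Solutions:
 g(a) = C1 + C2*a + C3*a^2


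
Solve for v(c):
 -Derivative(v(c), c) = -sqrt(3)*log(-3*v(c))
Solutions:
 -sqrt(3)*Integral(1/(log(-_y) + log(3)), (_y, v(c)))/3 = C1 - c


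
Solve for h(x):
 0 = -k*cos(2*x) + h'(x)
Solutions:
 h(x) = C1 + k*sin(2*x)/2


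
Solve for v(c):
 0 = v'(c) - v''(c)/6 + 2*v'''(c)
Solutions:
 v(c) = C1 + (C2*sin(sqrt(287)*c/24) + C3*cos(sqrt(287)*c/24))*exp(c/24)


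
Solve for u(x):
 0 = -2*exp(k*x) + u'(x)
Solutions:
 u(x) = C1 + 2*exp(k*x)/k


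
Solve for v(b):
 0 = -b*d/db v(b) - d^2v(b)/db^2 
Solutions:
 v(b) = C1 + C2*erf(sqrt(2)*b/2)


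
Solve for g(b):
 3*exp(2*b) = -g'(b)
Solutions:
 g(b) = C1 - 3*exp(2*b)/2


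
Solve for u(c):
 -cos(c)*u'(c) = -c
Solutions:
 u(c) = C1 + Integral(c/cos(c), c)


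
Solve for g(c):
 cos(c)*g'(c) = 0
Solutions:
 g(c) = C1


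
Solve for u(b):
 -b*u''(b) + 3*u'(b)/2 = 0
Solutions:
 u(b) = C1 + C2*b^(5/2)


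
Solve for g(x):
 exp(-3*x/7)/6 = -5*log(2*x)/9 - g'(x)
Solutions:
 g(x) = C1 - 5*x*log(x)/9 + 5*x*(1 - log(2))/9 + 7*exp(-3*x/7)/18


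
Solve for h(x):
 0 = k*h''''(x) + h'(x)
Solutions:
 h(x) = C1 + C2*exp(x*(-1/k)^(1/3)) + C3*exp(x*(-1/k)^(1/3)*(-1 + sqrt(3)*I)/2) + C4*exp(-x*(-1/k)^(1/3)*(1 + sqrt(3)*I)/2)


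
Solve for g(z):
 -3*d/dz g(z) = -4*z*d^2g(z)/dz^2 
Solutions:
 g(z) = C1 + C2*z^(7/4)


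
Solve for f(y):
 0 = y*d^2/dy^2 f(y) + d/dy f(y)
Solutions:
 f(y) = C1 + C2*log(y)


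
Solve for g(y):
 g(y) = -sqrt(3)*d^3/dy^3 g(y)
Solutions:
 g(y) = C3*exp(-3^(5/6)*y/3) + (C1*sin(3^(1/3)*y/2) + C2*cos(3^(1/3)*y/2))*exp(3^(5/6)*y/6)


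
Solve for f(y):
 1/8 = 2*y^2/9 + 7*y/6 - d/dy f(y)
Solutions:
 f(y) = C1 + 2*y^3/27 + 7*y^2/12 - y/8


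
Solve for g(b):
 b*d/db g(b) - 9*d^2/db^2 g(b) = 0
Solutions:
 g(b) = C1 + C2*erfi(sqrt(2)*b/6)


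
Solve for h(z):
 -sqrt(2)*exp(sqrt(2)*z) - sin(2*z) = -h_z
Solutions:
 h(z) = C1 + exp(sqrt(2)*z) - cos(2*z)/2


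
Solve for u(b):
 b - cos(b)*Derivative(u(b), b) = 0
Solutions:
 u(b) = C1 + Integral(b/cos(b), b)


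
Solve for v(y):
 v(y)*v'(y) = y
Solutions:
 v(y) = -sqrt(C1 + y^2)
 v(y) = sqrt(C1 + y^2)


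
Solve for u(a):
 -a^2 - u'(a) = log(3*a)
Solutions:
 u(a) = C1 - a^3/3 - a*log(a) - a*log(3) + a


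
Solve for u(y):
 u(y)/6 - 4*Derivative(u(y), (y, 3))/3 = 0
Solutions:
 u(y) = C3*exp(y/2) + (C1*sin(sqrt(3)*y/4) + C2*cos(sqrt(3)*y/4))*exp(-y/4)


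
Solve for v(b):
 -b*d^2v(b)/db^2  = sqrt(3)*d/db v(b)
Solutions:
 v(b) = C1 + C2*b^(1 - sqrt(3))


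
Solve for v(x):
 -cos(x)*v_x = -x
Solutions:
 v(x) = C1 + Integral(x/cos(x), x)


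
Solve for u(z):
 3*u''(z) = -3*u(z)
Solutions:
 u(z) = C1*sin(z) + C2*cos(z)


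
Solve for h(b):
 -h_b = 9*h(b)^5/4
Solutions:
 h(b) = -I*(1/(C1 + 9*b))^(1/4)
 h(b) = I*(1/(C1 + 9*b))^(1/4)
 h(b) = -(1/(C1 + 9*b))^(1/4)
 h(b) = (1/(C1 + 9*b))^(1/4)


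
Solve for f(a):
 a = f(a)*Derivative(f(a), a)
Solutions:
 f(a) = -sqrt(C1 + a^2)
 f(a) = sqrt(C1 + a^2)


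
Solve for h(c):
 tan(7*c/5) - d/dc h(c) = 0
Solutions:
 h(c) = C1 - 5*log(cos(7*c/5))/7


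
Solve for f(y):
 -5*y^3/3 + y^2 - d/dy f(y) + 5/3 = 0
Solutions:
 f(y) = C1 - 5*y^4/12 + y^3/3 + 5*y/3


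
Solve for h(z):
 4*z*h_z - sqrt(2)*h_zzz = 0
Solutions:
 h(z) = C1 + Integral(C2*airyai(sqrt(2)*z) + C3*airybi(sqrt(2)*z), z)


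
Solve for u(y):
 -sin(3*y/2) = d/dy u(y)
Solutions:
 u(y) = C1 + 2*cos(3*y/2)/3


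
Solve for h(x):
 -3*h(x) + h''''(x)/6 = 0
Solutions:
 h(x) = C1*exp(-2^(1/4)*sqrt(3)*x) + C2*exp(2^(1/4)*sqrt(3)*x) + C3*sin(2^(1/4)*sqrt(3)*x) + C4*cos(2^(1/4)*sqrt(3)*x)


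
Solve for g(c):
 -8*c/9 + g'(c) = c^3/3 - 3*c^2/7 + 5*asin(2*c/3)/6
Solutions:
 g(c) = C1 + c^4/12 - c^3/7 + 4*c^2/9 + 5*c*asin(2*c/3)/6 + 5*sqrt(9 - 4*c^2)/12


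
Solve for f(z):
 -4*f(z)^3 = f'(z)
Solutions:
 f(z) = -sqrt(2)*sqrt(-1/(C1 - 4*z))/2
 f(z) = sqrt(2)*sqrt(-1/(C1 - 4*z))/2


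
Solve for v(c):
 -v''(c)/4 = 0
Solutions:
 v(c) = C1 + C2*c


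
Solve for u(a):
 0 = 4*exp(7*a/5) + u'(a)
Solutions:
 u(a) = C1 - 20*exp(7*a/5)/7


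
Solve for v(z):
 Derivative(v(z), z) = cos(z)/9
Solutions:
 v(z) = C1 + sin(z)/9


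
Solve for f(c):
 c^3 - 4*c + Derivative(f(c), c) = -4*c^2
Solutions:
 f(c) = C1 - c^4/4 - 4*c^3/3 + 2*c^2


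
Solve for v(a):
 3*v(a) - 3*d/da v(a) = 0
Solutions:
 v(a) = C1*exp(a)


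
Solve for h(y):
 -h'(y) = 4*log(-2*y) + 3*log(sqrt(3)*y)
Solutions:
 h(y) = C1 - 7*y*log(y) + y*(-log(48) - log(3)/2 + 7 - 4*I*pi)


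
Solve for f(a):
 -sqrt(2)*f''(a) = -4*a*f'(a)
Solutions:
 f(a) = C1 + C2*erfi(2^(1/4)*a)


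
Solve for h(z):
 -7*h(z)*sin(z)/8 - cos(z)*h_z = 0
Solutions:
 h(z) = C1*cos(z)^(7/8)


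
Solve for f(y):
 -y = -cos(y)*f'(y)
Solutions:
 f(y) = C1 + Integral(y/cos(y), y)


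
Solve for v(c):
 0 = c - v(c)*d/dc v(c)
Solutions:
 v(c) = -sqrt(C1 + c^2)
 v(c) = sqrt(C1 + c^2)


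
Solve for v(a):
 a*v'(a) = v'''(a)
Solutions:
 v(a) = C1 + Integral(C2*airyai(a) + C3*airybi(a), a)


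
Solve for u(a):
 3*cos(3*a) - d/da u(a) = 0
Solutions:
 u(a) = C1 + sin(3*a)


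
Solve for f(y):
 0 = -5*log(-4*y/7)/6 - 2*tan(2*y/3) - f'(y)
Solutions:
 f(y) = C1 - 5*y*log(-y)/6 - 5*y*log(2)/3 + 5*y/6 + 5*y*log(7)/6 + 3*log(cos(2*y/3))


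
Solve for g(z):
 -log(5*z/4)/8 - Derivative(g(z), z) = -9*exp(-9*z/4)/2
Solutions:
 g(z) = C1 - z*log(z)/8 + z*(-log(5) + 1 + 2*log(2))/8 - 2*exp(-9*z/4)


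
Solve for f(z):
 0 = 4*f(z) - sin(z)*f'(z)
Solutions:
 f(z) = C1*(cos(z)^2 - 2*cos(z) + 1)/(cos(z)^2 + 2*cos(z) + 1)


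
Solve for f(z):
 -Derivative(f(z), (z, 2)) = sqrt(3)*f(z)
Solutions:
 f(z) = C1*sin(3^(1/4)*z) + C2*cos(3^(1/4)*z)


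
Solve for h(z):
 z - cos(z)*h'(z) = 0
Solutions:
 h(z) = C1 + Integral(z/cos(z), z)


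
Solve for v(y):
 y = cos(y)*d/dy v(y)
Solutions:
 v(y) = C1 + Integral(y/cos(y), y)


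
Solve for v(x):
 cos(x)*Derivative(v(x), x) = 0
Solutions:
 v(x) = C1


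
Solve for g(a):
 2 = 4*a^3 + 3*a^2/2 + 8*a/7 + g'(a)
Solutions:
 g(a) = C1 - a^4 - a^3/2 - 4*a^2/7 + 2*a


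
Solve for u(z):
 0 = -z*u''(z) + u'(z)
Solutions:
 u(z) = C1 + C2*z^2


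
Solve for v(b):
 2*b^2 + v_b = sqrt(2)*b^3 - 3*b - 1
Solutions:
 v(b) = C1 + sqrt(2)*b^4/4 - 2*b^3/3 - 3*b^2/2 - b


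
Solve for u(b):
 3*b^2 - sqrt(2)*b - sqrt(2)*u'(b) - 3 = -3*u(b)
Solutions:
 u(b) = C1*exp(3*sqrt(2)*b/2) - b^2 - sqrt(2)*b/3 + 7/9


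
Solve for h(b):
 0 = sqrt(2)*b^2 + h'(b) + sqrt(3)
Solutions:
 h(b) = C1 - sqrt(2)*b^3/3 - sqrt(3)*b


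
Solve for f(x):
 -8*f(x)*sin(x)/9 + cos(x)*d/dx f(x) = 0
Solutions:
 f(x) = C1/cos(x)^(8/9)


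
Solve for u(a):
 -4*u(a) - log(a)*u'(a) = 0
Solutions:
 u(a) = C1*exp(-4*li(a))


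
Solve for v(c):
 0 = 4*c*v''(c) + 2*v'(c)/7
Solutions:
 v(c) = C1 + C2*c^(13/14)


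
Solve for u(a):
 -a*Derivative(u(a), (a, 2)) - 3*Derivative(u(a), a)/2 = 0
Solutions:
 u(a) = C1 + C2/sqrt(a)


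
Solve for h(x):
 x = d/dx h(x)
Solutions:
 h(x) = C1 + x^2/2


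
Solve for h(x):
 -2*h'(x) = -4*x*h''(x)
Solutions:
 h(x) = C1 + C2*x^(3/2)


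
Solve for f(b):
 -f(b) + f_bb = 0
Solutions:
 f(b) = C1*exp(-b) + C2*exp(b)


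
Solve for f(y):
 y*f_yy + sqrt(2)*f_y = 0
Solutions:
 f(y) = C1 + C2*y^(1 - sqrt(2))


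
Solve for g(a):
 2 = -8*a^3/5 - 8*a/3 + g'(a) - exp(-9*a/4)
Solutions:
 g(a) = C1 + 2*a^4/5 + 4*a^2/3 + 2*a - 4*exp(-9*a/4)/9


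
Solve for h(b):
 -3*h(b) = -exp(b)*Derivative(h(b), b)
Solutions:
 h(b) = C1*exp(-3*exp(-b))


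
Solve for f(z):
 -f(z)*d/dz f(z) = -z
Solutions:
 f(z) = -sqrt(C1 + z^2)
 f(z) = sqrt(C1 + z^2)


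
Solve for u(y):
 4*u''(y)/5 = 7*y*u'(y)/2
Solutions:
 u(y) = C1 + C2*erfi(sqrt(35)*y/4)


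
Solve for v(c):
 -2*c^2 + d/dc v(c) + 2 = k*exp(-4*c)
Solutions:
 v(c) = C1 + 2*c^3/3 - 2*c - k*exp(-4*c)/4


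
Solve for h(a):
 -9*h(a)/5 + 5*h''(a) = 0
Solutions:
 h(a) = C1*exp(-3*a/5) + C2*exp(3*a/5)


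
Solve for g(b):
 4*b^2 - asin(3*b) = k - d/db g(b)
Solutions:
 g(b) = C1 - 4*b^3/3 + b*k + b*asin(3*b) + sqrt(1 - 9*b^2)/3


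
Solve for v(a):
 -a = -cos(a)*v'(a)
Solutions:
 v(a) = C1 + Integral(a/cos(a), a)


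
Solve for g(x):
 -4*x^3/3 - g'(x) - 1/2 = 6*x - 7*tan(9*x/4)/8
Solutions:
 g(x) = C1 - x^4/3 - 3*x^2 - x/2 - 7*log(cos(9*x/4))/18


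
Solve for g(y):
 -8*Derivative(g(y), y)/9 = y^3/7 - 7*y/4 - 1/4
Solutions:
 g(y) = C1 - 9*y^4/224 + 63*y^2/64 + 9*y/32


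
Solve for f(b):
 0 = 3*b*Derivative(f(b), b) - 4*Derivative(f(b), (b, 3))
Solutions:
 f(b) = C1 + Integral(C2*airyai(6^(1/3)*b/2) + C3*airybi(6^(1/3)*b/2), b)


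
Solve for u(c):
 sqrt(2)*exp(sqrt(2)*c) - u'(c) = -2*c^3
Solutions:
 u(c) = C1 + c^4/2 + exp(sqrt(2)*c)


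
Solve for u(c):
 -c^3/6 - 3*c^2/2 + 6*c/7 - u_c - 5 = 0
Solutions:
 u(c) = C1 - c^4/24 - c^3/2 + 3*c^2/7 - 5*c


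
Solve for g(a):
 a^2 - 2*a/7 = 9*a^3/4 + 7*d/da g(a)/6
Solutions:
 g(a) = C1 - 27*a^4/56 + 2*a^3/7 - 6*a^2/49


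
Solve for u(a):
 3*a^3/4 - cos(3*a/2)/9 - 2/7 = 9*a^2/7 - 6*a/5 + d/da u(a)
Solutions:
 u(a) = C1 + 3*a^4/16 - 3*a^3/7 + 3*a^2/5 - 2*a/7 - 2*sin(3*a/2)/27


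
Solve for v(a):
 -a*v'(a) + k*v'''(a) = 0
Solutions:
 v(a) = C1 + Integral(C2*airyai(a*(1/k)^(1/3)) + C3*airybi(a*(1/k)^(1/3)), a)


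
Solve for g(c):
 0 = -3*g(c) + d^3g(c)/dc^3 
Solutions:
 g(c) = C3*exp(3^(1/3)*c) + (C1*sin(3^(5/6)*c/2) + C2*cos(3^(5/6)*c/2))*exp(-3^(1/3)*c/2)


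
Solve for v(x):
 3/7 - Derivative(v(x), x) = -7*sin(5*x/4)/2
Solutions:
 v(x) = C1 + 3*x/7 - 14*cos(5*x/4)/5


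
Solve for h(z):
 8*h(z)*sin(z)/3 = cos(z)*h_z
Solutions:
 h(z) = C1/cos(z)^(8/3)


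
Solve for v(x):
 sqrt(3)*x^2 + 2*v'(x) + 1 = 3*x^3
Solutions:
 v(x) = C1 + 3*x^4/8 - sqrt(3)*x^3/6 - x/2


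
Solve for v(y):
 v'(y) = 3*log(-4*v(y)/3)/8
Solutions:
 -8*Integral(1/(log(-_y) - log(3) + 2*log(2)), (_y, v(y)))/3 = C1 - y


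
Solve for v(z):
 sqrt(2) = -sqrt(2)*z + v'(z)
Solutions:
 v(z) = C1 + sqrt(2)*z^2/2 + sqrt(2)*z


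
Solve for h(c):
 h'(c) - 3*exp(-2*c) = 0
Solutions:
 h(c) = C1 - 3*exp(-2*c)/2


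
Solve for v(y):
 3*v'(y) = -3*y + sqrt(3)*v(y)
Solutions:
 v(y) = C1*exp(sqrt(3)*y/3) + sqrt(3)*y + 3


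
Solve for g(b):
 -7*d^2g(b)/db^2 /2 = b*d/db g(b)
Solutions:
 g(b) = C1 + C2*erf(sqrt(7)*b/7)


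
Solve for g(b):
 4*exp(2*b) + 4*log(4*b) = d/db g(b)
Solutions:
 g(b) = C1 + 4*b*log(b) + 4*b*(-1 + 2*log(2)) + 2*exp(2*b)


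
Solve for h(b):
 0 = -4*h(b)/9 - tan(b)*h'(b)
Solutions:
 h(b) = C1/sin(b)^(4/9)


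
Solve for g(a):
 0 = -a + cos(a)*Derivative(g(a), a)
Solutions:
 g(a) = C1 + Integral(a/cos(a), a)


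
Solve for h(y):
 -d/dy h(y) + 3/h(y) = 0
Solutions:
 h(y) = -sqrt(C1 + 6*y)
 h(y) = sqrt(C1 + 6*y)


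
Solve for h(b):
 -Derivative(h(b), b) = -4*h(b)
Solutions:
 h(b) = C1*exp(4*b)


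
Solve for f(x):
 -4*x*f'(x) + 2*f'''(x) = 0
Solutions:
 f(x) = C1 + Integral(C2*airyai(2^(1/3)*x) + C3*airybi(2^(1/3)*x), x)


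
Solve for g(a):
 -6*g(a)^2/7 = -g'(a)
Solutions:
 g(a) = -7/(C1 + 6*a)


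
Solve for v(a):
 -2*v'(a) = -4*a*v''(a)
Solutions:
 v(a) = C1 + C2*a^(3/2)


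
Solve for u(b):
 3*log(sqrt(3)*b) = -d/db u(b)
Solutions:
 u(b) = C1 - 3*b*log(b) - 3*b*log(3)/2 + 3*b


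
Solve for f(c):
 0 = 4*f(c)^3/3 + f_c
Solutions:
 f(c) = -sqrt(6)*sqrt(-1/(C1 - 4*c))/2
 f(c) = sqrt(6)*sqrt(-1/(C1 - 4*c))/2


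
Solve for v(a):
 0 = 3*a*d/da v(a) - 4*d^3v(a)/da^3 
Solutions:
 v(a) = C1 + Integral(C2*airyai(6^(1/3)*a/2) + C3*airybi(6^(1/3)*a/2), a)


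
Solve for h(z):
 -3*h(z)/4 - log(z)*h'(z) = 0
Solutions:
 h(z) = C1*exp(-3*li(z)/4)


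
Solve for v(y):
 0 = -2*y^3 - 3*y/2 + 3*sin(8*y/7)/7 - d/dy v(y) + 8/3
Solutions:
 v(y) = C1 - y^4/2 - 3*y^2/4 + 8*y/3 - 3*cos(8*y/7)/8


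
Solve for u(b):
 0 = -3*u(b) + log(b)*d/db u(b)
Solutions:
 u(b) = C1*exp(3*li(b))


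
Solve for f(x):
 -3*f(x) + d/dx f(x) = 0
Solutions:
 f(x) = C1*exp(3*x)


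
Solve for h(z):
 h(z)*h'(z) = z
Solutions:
 h(z) = -sqrt(C1 + z^2)
 h(z) = sqrt(C1 + z^2)


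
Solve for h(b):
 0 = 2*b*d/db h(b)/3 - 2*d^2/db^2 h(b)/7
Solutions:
 h(b) = C1 + C2*erfi(sqrt(42)*b/6)


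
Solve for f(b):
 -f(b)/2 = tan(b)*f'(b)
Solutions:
 f(b) = C1/sqrt(sin(b))


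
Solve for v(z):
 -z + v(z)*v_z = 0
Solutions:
 v(z) = -sqrt(C1 + z^2)
 v(z) = sqrt(C1 + z^2)


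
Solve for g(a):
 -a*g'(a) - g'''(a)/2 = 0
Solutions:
 g(a) = C1 + Integral(C2*airyai(-2^(1/3)*a) + C3*airybi(-2^(1/3)*a), a)


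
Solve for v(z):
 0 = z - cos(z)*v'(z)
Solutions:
 v(z) = C1 + Integral(z/cos(z), z)


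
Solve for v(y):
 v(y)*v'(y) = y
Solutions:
 v(y) = -sqrt(C1 + y^2)
 v(y) = sqrt(C1 + y^2)


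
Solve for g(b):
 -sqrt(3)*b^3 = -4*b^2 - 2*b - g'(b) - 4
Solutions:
 g(b) = C1 + sqrt(3)*b^4/4 - 4*b^3/3 - b^2 - 4*b


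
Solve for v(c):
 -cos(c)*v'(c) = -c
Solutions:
 v(c) = C1 + Integral(c/cos(c), c)


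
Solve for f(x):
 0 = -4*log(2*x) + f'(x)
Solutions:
 f(x) = C1 + 4*x*log(x) - 4*x + x*log(16)


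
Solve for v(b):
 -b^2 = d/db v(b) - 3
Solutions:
 v(b) = C1 - b^3/3 + 3*b


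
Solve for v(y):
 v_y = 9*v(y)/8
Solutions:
 v(y) = C1*exp(9*y/8)


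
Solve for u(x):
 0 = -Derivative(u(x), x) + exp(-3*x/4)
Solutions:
 u(x) = C1 - 4*exp(-3*x/4)/3


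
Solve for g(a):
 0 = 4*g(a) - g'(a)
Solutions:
 g(a) = C1*exp(4*a)


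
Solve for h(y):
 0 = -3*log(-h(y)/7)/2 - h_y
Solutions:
 2*Integral(1/(log(-_y) - log(7)), (_y, h(y)))/3 = C1 - y


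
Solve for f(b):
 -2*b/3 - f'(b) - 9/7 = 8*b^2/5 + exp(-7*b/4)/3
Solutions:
 f(b) = C1 - 8*b^3/15 - b^2/3 - 9*b/7 + 4*exp(-7*b/4)/21


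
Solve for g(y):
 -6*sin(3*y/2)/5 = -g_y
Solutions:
 g(y) = C1 - 4*cos(3*y/2)/5


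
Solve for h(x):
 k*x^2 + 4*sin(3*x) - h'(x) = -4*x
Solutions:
 h(x) = C1 + k*x^3/3 + 2*x^2 - 4*cos(3*x)/3


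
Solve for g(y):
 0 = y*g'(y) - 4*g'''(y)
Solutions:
 g(y) = C1 + Integral(C2*airyai(2^(1/3)*y/2) + C3*airybi(2^(1/3)*y/2), y)


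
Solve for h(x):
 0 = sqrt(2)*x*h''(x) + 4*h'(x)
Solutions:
 h(x) = C1 + C2*x^(1 - 2*sqrt(2))


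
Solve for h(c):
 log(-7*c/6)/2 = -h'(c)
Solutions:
 h(c) = C1 - c*log(-c)/2 + c*(-log(7) + 1 + log(6))/2


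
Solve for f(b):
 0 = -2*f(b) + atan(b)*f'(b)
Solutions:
 f(b) = C1*exp(2*Integral(1/atan(b), b))


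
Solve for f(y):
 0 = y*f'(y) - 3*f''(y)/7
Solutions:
 f(y) = C1 + C2*erfi(sqrt(42)*y/6)


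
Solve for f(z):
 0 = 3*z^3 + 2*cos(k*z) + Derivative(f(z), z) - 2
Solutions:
 f(z) = C1 - 3*z^4/4 + 2*z - 2*sin(k*z)/k


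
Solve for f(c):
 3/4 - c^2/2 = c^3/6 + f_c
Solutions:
 f(c) = C1 - c^4/24 - c^3/6 + 3*c/4


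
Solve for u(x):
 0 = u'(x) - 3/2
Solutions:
 u(x) = C1 + 3*x/2


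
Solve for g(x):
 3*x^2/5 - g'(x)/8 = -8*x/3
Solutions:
 g(x) = C1 + 8*x^3/5 + 32*x^2/3


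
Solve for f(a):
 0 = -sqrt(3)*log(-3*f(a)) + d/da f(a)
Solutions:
 -sqrt(3)*Integral(1/(log(-_y) + log(3)), (_y, f(a)))/3 = C1 - a


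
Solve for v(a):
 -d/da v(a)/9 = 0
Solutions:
 v(a) = C1


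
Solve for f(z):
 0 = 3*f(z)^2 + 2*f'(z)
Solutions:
 f(z) = 2/(C1 + 3*z)


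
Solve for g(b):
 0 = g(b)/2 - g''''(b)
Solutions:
 g(b) = C1*exp(-2^(3/4)*b/2) + C2*exp(2^(3/4)*b/2) + C3*sin(2^(3/4)*b/2) + C4*cos(2^(3/4)*b/2)


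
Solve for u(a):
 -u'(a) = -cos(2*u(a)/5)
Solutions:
 -a - 5*log(sin(2*u(a)/5) - 1)/4 + 5*log(sin(2*u(a)/5) + 1)/4 = C1


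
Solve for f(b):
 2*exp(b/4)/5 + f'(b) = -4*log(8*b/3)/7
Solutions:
 f(b) = C1 - 4*b*log(b)/7 + 4*b*(-3*log(2) + 1 + log(3))/7 - 8*exp(b/4)/5


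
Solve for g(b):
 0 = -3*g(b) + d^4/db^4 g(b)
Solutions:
 g(b) = C1*exp(-3^(1/4)*b) + C2*exp(3^(1/4)*b) + C3*sin(3^(1/4)*b) + C4*cos(3^(1/4)*b)


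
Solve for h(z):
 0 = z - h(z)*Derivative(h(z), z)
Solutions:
 h(z) = -sqrt(C1 + z^2)
 h(z) = sqrt(C1 + z^2)


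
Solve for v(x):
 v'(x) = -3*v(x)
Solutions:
 v(x) = C1*exp(-3*x)


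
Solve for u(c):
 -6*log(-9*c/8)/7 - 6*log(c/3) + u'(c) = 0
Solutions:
 u(c) = C1 + 48*c*log(c)/7 + 6*c*(-8 - 5*log(3) - 3*log(2) + I*pi)/7


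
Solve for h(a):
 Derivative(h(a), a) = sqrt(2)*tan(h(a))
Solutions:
 h(a) = pi - asin(C1*exp(sqrt(2)*a))
 h(a) = asin(C1*exp(sqrt(2)*a))


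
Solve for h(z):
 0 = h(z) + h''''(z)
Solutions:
 h(z) = (C1*sin(sqrt(2)*z/2) + C2*cos(sqrt(2)*z/2))*exp(-sqrt(2)*z/2) + (C3*sin(sqrt(2)*z/2) + C4*cos(sqrt(2)*z/2))*exp(sqrt(2)*z/2)


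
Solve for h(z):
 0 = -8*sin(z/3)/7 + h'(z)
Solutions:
 h(z) = C1 - 24*cos(z/3)/7


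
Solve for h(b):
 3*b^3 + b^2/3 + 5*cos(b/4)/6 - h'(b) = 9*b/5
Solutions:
 h(b) = C1 + 3*b^4/4 + b^3/9 - 9*b^2/10 + 10*sin(b/4)/3


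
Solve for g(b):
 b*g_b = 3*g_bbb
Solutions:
 g(b) = C1 + Integral(C2*airyai(3^(2/3)*b/3) + C3*airybi(3^(2/3)*b/3), b)


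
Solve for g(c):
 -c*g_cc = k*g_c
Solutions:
 g(c) = C1 + c^(1 - re(k))*(C2*sin(log(c)*Abs(im(k))) + C3*cos(log(c)*im(k)))


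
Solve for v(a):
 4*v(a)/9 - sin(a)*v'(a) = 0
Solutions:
 v(a) = C1*(cos(a) - 1)^(2/9)/(cos(a) + 1)^(2/9)


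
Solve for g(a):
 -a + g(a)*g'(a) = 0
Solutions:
 g(a) = -sqrt(C1 + a^2)
 g(a) = sqrt(C1 + a^2)


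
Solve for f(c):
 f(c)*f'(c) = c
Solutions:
 f(c) = -sqrt(C1 + c^2)
 f(c) = sqrt(C1 + c^2)


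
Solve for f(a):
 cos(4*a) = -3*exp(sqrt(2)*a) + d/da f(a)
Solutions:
 f(a) = C1 + 3*sqrt(2)*exp(sqrt(2)*a)/2 + sin(4*a)/4


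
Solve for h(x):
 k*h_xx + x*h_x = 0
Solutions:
 h(x) = C1 + C2*sqrt(k)*erf(sqrt(2)*x*sqrt(1/k)/2)


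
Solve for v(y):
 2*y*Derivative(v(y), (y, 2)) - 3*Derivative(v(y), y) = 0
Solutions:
 v(y) = C1 + C2*y^(5/2)


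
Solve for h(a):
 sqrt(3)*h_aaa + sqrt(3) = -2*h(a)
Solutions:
 h(a) = C3*exp(-2^(1/3)*3^(5/6)*a/3) + (C1*sin(6^(1/3)*a/2) + C2*cos(6^(1/3)*a/2))*exp(2^(1/3)*3^(5/6)*a/6) - sqrt(3)/2


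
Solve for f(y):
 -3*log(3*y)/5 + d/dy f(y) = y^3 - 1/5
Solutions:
 f(y) = C1 + y^4/4 + 3*y*log(y)/5 - 4*y/5 + 3*y*log(3)/5


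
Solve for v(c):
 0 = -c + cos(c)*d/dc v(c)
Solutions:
 v(c) = C1 + Integral(c/cos(c), c)


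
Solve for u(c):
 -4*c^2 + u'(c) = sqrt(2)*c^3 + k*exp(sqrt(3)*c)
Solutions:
 u(c) = C1 + sqrt(2)*c^4/4 + 4*c^3/3 + sqrt(3)*k*exp(sqrt(3)*c)/3


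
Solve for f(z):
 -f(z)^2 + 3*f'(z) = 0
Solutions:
 f(z) = -3/(C1 + z)


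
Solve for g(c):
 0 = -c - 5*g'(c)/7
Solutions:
 g(c) = C1 - 7*c^2/10


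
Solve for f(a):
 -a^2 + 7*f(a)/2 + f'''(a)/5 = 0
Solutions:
 f(a) = C3*exp(-2^(2/3)*35^(1/3)*a/2) + 2*a^2/7 + (C1*sin(2^(2/3)*sqrt(3)*35^(1/3)*a/4) + C2*cos(2^(2/3)*sqrt(3)*35^(1/3)*a/4))*exp(2^(2/3)*35^(1/3)*a/4)


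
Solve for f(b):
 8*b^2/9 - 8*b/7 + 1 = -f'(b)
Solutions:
 f(b) = C1 - 8*b^3/27 + 4*b^2/7 - b


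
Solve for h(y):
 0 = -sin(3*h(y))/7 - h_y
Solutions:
 y/7 + log(cos(3*h(y)) - 1)/6 - log(cos(3*h(y)) + 1)/6 = C1


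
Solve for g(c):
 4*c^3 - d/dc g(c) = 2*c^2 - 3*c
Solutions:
 g(c) = C1 + c^4 - 2*c^3/3 + 3*c^2/2


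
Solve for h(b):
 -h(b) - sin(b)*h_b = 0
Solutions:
 h(b) = C1*sqrt(cos(b) + 1)/sqrt(cos(b) - 1)


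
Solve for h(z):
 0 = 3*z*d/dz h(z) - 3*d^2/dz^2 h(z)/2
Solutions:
 h(z) = C1 + C2*erfi(z)


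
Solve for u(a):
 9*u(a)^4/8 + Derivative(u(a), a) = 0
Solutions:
 u(a) = (-3^(2/3)/3 - 3^(1/6)*I)*(1/(C1 + 9*a))^(1/3)
 u(a) = (-3^(2/3)/3 + 3^(1/6)*I)*(1/(C1 + 9*a))^(1/3)
 u(a) = 2*(1/(C1 + 27*a))^(1/3)


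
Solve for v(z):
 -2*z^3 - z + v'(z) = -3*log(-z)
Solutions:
 v(z) = C1 + z^4/2 + z^2/2 - 3*z*log(-z) + 3*z


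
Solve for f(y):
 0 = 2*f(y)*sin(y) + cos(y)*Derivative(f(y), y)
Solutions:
 f(y) = C1*cos(y)^2


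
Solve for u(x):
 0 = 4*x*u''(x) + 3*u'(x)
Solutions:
 u(x) = C1 + C2*x^(1/4)


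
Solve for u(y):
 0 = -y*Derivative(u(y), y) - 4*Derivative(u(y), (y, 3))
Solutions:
 u(y) = C1 + Integral(C2*airyai(-2^(1/3)*y/2) + C3*airybi(-2^(1/3)*y/2), y)


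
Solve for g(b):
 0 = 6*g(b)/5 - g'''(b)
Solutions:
 g(b) = C3*exp(5^(2/3)*6^(1/3)*b/5) + (C1*sin(2^(1/3)*3^(5/6)*5^(2/3)*b/10) + C2*cos(2^(1/3)*3^(5/6)*5^(2/3)*b/10))*exp(-5^(2/3)*6^(1/3)*b/10)


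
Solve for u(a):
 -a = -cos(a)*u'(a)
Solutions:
 u(a) = C1 + Integral(a/cos(a), a)


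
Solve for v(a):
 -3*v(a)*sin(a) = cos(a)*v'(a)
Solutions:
 v(a) = C1*cos(a)^3


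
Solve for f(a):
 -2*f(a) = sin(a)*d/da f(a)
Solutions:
 f(a) = C1*(cos(a) + 1)/(cos(a) - 1)


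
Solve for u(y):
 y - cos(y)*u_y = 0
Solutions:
 u(y) = C1 + Integral(y/cos(y), y)


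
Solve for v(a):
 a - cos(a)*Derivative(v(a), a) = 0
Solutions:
 v(a) = C1 + Integral(a/cos(a), a)


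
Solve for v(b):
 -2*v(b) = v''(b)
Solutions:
 v(b) = C1*sin(sqrt(2)*b) + C2*cos(sqrt(2)*b)


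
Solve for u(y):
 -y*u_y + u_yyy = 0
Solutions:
 u(y) = C1 + Integral(C2*airyai(y) + C3*airybi(y), y)


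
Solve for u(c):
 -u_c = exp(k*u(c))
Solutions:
 u(c) = Piecewise((log(1/(C1*k + c*k))/k, Ne(k, 0)), (nan, True))
 u(c) = Piecewise((C1 - c, Eq(k, 0)), (nan, True))


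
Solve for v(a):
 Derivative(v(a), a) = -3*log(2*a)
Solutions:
 v(a) = C1 - 3*a*log(a) - a*log(8) + 3*a


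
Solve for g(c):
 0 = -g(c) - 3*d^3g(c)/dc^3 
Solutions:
 g(c) = C3*exp(-3^(2/3)*c/3) + (C1*sin(3^(1/6)*c/2) + C2*cos(3^(1/6)*c/2))*exp(3^(2/3)*c/6)


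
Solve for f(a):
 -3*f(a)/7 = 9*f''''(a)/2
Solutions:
 f(a) = (C1*sin(42^(3/4)*a/42) + C2*cos(42^(3/4)*a/42))*exp(-42^(3/4)*a/42) + (C3*sin(42^(3/4)*a/42) + C4*cos(42^(3/4)*a/42))*exp(42^(3/4)*a/42)


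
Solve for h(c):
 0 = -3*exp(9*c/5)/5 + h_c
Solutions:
 h(c) = C1 + exp(9*c/5)/3


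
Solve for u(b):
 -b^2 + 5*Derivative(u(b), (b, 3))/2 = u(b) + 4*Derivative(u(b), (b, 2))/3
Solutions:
 u(b) = C1*exp(b*(-(135*sqrt(19249) + 18737)^(1/3) - 64/(135*sqrt(19249) + 18737)^(1/3) + 16)/90)*sin(sqrt(3)*b*(-(135*sqrt(19249) + 18737)^(1/3) + 64/(135*sqrt(19249) + 18737)^(1/3))/90) + C2*exp(b*(-(135*sqrt(19249) + 18737)^(1/3) - 64/(135*sqrt(19249) + 18737)^(1/3) + 16)/90)*cos(sqrt(3)*b*(-(135*sqrt(19249) + 18737)^(1/3) + 64/(135*sqrt(19249) + 18737)^(1/3))/90) + C3*exp(b*(64/(135*sqrt(19249) + 18737)^(1/3) + 8 + (135*sqrt(19249) + 18737)^(1/3))/45) - b^2 + 8/3


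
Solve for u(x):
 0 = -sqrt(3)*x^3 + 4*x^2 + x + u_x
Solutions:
 u(x) = C1 + sqrt(3)*x^4/4 - 4*x^3/3 - x^2/2


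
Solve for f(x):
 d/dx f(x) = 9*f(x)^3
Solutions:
 f(x) = -sqrt(2)*sqrt(-1/(C1 + 9*x))/2
 f(x) = sqrt(2)*sqrt(-1/(C1 + 9*x))/2


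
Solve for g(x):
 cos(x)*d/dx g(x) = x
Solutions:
 g(x) = C1 + Integral(x/cos(x), x)


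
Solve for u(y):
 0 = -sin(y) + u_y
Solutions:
 u(y) = C1 - cos(y)


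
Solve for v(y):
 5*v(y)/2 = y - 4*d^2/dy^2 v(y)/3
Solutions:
 v(y) = C1*sin(sqrt(30)*y/4) + C2*cos(sqrt(30)*y/4) + 2*y/5


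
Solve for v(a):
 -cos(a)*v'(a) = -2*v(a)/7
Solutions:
 v(a) = C1*(sin(a) + 1)^(1/7)/(sin(a) - 1)^(1/7)


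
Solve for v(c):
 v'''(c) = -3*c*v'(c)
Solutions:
 v(c) = C1 + Integral(C2*airyai(-3^(1/3)*c) + C3*airybi(-3^(1/3)*c), c)


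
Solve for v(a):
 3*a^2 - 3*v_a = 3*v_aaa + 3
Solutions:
 v(a) = C1 + C2*sin(a) + C3*cos(a) + a^3/3 - 3*a


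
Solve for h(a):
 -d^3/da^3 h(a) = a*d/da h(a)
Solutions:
 h(a) = C1 + Integral(C2*airyai(-a) + C3*airybi(-a), a)


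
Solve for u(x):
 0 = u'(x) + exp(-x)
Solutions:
 u(x) = C1 + exp(-x)


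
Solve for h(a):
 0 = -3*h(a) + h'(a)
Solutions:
 h(a) = C1*exp(3*a)


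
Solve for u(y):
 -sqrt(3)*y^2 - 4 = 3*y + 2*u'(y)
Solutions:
 u(y) = C1 - sqrt(3)*y^3/6 - 3*y^2/4 - 2*y


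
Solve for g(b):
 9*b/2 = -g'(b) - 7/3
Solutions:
 g(b) = C1 - 9*b^2/4 - 7*b/3


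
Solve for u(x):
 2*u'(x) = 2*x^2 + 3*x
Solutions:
 u(x) = C1 + x^3/3 + 3*x^2/4


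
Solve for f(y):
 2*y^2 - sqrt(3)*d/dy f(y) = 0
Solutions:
 f(y) = C1 + 2*sqrt(3)*y^3/9


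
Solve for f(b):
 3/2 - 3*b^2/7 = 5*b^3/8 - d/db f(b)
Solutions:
 f(b) = C1 + 5*b^4/32 + b^3/7 - 3*b/2


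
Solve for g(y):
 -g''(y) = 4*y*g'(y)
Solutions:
 g(y) = C1 + C2*erf(sqrt(2)*y)


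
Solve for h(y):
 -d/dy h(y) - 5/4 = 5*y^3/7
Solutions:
 h(y) = C1 - 5*y^4/28 - 5*y/4


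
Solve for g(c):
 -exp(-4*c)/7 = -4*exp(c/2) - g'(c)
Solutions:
 g(c) = C1 - 8*exp(c/2) - exp(-4*c)/28


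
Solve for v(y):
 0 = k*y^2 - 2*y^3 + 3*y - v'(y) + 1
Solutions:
 v(y) = C1 + k*y^3/3 - y^4/2 + 3*y^2/2 + y


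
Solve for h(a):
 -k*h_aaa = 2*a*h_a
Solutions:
 h(a) = C1 + Integral(C2*airyai(2^(1/3)*a*(-1/k)^(1/3)) + C3*airybi(2^(1/3)*a*(-1/k)^(1/3)), a)


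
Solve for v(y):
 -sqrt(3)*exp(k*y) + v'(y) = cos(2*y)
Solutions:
 v(y) = C1 + sin(2*y)/2 + sqrt(3)*exp(k*y)/k


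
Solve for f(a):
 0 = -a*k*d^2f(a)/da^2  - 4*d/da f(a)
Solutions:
 f(a) = C1 + a^(((re(k) - 4)*re(k) + im(k)^2)/(re(k)^2 + im(k)^2))*(C2*sin(4*log(a)*Abs(im(k))/(re(k)^2 + im(k)^2)) + C3*cos(4*log(a)*im(k)/(re(k)^2 + im(k)^2)))


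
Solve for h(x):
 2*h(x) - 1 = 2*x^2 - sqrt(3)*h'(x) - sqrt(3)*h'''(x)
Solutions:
 h(x) = C1*exp(-sqrt(3)*x*(-(3 + sqrt(10))^(1/3) + (3 + sqrt(10))^(-1/3))/6)*sin(x*((3 + sqrt(10))^(-1/3) + (3 + sqrt(10))^(1/3))/2) + C2*exp(-sqrt(3)*x*(-(3 + sqrt(10))^(1/3) + (3 + sqrt(10))^(-1/3))/6)*cos(x*((3 + sqrt(10))^(-1/3) + (3 + sqrt(10))^(1/3))/2) + C3*exp(sqrt(3)*x*(-(3 + sqrt(10))^(1/3) + (3 + sqrt(10))^(-1/3))/3) + x^2 - sqrt(3)*x + 2


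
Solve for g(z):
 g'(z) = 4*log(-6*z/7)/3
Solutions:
 g(z) = C1 + 4*z*log(-z)/3 + 4*z*(-log(7) - 1 + log(6))/3


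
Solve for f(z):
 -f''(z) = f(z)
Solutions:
 f(z) = C1*sin(z) + C2*cos(z)


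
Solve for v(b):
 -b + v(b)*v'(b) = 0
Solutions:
 v(b) = -sqrt(C1 + b^2)
 v(b) = sqrt(C1 + b^2)


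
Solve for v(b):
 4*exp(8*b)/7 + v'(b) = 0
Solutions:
 v(b) = C1 - exp(8*b)/14


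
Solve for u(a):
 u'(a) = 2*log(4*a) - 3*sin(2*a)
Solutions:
 u(a) = C1 + 2*a*log(a) - 2*a + 4*a*log(2) + 3*cos(2*a)/2


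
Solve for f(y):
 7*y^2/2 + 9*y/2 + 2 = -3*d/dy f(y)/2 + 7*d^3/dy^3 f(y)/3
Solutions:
 f(y) = C1 + C2*exp(-3*sqrt(14)*y/14) + C3*exp(3*sqrt(14)*y/14) - 7*y^3/9 - 3*y^2/2 - 232*y/27


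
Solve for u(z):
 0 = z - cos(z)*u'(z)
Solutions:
 u(z) = C1 + Integral(z/cos(z), z)


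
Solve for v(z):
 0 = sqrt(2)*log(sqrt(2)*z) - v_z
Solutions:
 v(z) = C1 + sqrt(2)*z*log(z) - sqrt(2)*z + sqrt(2)*z*log(2)/2


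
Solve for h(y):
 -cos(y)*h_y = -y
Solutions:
 h(y) = C1 + Integral(y/cos(y), y)


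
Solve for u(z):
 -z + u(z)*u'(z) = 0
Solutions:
 u(z) = -sqrt(C1 + z^2)
 u(z) = sqrt(C1 + z^2)


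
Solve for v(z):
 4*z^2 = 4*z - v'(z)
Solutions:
 v(z) = C1 - 4*z^3/3 + 2*z^2


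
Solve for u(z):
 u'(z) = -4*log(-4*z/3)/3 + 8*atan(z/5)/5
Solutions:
 u(z) = C1 - 4*z*log(-z)/3 + 8*z*atan(z/5)/5 - 8*z*log(2)/3 + 4*z/3 + 4*z*log(3)/3 - 4*log(z^2 + 25)


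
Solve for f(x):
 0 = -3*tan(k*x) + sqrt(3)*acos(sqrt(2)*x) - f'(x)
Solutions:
 f(x) = C1 + sqrt(3)*(x*acos(sqrt(2)*x) - sqrt(2)*sqrt(1 - 2*x^2)/2) - 3*Piecewise((-log(cos(k*x))/k, Ne(k, 0)), (0, True))


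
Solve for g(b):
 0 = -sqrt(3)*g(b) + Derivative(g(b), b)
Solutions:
 g(b) = C1*exp(sqrt(3)*b)


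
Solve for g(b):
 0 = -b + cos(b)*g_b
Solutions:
 g(b) = C1 + Integral(b/cos(b), b)


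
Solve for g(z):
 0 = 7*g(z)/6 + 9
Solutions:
 g(z) = -54/7


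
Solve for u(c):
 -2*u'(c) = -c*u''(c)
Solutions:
 u(c) = C1 + C2*c^3


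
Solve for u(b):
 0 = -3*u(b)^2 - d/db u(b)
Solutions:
 u(b) = 1/(C1 + 3*b)


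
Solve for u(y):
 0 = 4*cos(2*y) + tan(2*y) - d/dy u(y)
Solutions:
 u(y) = C1 - log(cos(2*y))/2 + 2*sin(2*y)


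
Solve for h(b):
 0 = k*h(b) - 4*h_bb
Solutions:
 h(b) = C1*exp(-b*sqrt(k)/2) + C2*exp(b*sqrt(k)/2)


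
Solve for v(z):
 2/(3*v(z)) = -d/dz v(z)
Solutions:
 v(z) = -sqrt(C1 - 12*z)/3
 v(z) = sqrt(C1 - 12*z)/3


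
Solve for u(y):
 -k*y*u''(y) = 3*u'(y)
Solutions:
 u(y) = C1 + y^(((re(k) - 3)*re(k) + im(k)^2)/(re(k)^2 + im(k)^2))*(C2*sin(3*log(y)*Abs(im(k))/(re(k)^2 + im(k)^2)) + C3*cos(3*log(y)*im(k)/(re(k)^2 + im(k)^2)))


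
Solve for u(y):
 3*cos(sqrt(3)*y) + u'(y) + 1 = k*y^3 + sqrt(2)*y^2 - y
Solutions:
 u(y) = C1 + k*y^4/4 + sqrt(2)*y^3/3 - y^2/2 - y - sqrt(3)*sin(sqrt(3)*y)


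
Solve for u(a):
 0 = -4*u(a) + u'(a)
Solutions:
 u(a) = C1*exp(4*a)


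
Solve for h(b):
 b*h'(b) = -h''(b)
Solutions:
 h(b) = C1 + C2*erf(sqrt(2)*b/2)


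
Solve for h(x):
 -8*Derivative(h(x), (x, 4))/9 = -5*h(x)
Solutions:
 h(x) = C1*exp(-10^(1/4)*sqrt(3)*x/2) + C2*exp(10^(1/4)*sqrt(3)*x/2) + C3*sin(10^(1/4)*sqrt(3)*x/2) + C4*cos(10^(1/4)*sqrt(3)*x/2)


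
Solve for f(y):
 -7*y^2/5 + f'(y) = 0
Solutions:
 f(y) = C1 + 7*y^3/15


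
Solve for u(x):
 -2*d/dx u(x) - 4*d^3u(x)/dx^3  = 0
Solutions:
 u(x) = C1 + C2*sin(sqrt(2)*x/2) + C3*cos(sqrt(2)*x/2)


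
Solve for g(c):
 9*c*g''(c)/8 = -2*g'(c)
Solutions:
 g(c) = C1 + C2/c^(7/9)


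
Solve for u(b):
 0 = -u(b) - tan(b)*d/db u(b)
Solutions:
 u(b) = C1/sin(b)


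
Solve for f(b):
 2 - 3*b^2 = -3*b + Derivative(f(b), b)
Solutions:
 f(b) = C1 - b^3 + 3*b^2/2 + 2*b


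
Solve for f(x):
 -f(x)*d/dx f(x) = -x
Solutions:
 f(x) = -sqrt(C1 + x^2)
 f(x) = sqrt(C1 + x^2)


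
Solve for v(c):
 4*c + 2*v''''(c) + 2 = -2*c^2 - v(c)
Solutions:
 v(c) = -2*c^2 - 4*c + (C1*sin(2^(1/4)*c/2) + C2*cos(2^(1/4)*c/2))*exp(-2^(1/4)*c/2) + (C3*sin(2^(1/4)*c/2) + C4*cos(2^(1/4)*c/2))*exp(2^(1/4)*c/2) - 2


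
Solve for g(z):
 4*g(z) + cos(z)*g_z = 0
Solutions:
 g(z) = C1*(sin(z)^2 - 2*sin(z) + 1)/(sin(z)^2 + 2*sin(z) + 1)


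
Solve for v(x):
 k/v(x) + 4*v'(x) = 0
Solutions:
 v(x) = -sqrt(C1 - 2*k*x)/2
 v(x) = sqrt(C1 - 2*k*x)/2


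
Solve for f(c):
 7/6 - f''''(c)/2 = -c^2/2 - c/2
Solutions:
 f(c) = C1 + C2*c + C3*c^2 + C4*c^3 + c^6/360 + c^5/120 + 7*c^4/72


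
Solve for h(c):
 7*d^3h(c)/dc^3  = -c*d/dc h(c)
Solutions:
 h(c) = C1 + Integral(C2*airyai(-7^(2/3)*c/7) + C3*airybi(-7^(2/3)*c/7), c)


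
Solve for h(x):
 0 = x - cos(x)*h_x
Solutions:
 h(x) = C1 + Integral(x/cos(x), x)


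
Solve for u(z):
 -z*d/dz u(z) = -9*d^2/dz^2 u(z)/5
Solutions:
 u(z) = C1 + C2*erfi(sqrt(10)*z/6)


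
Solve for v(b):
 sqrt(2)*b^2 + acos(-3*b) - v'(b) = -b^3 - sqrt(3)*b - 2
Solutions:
 v(b) = C1 + b^4/4 + sqrt(2)*b^3/3 + sqrt(3)*b^2/2 + b*acos(-3*b) + 2*b + sqrt(1 - 9*b^2)/3


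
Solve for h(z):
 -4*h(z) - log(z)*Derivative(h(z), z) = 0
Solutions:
 h(z) = C1*exp(-4*li(z))


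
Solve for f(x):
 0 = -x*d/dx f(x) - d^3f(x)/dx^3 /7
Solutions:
 f(x) = C1 + Integral(C2*airyai(-7^(1/3)*x) + C3*airybi(-7^(1/3)*x), x)


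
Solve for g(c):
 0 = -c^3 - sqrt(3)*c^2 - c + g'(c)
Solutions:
 g(c) = C1 + c^4/4 + sqrt(3)*c^3/3 + c^2/2


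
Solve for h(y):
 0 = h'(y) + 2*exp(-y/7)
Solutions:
 h(y) = C1 + 14*exp(-y/7)


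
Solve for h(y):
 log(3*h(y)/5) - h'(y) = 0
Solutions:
 -Integral(1/(log(_y) - log(5) + log(3)), (_y, h(y))) = C1 - y


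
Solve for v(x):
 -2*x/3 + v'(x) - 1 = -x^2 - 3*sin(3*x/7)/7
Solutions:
 v(x) = C1 - x^3/3 + x^2/3 + x + cos(3*x/7)


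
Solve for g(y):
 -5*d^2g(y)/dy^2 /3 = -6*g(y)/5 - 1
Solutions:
 g(y) = C1*exp(-3*sqrt(2)*y/5) + C2*exp(3*sqrt(2)*y/5) - 5/6


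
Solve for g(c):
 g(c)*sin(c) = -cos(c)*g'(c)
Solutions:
 g(c) = C1*cos(c)


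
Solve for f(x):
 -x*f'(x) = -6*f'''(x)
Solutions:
 f(x) = C1 + Integral(C2*airyai(6^(2/3)*x/6) + C3*airybi(6^(2/3)*x/6), x)
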